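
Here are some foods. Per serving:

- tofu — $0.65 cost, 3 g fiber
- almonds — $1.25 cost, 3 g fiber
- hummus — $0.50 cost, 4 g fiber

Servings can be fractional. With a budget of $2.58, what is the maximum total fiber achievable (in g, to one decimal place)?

Fiber per dollar: hummus 8, tofu 4.615, almonds 2.4.
With no serving limits, spend the whole cost allowance on hummus: $2.58 / $0.50 × 4 g = 20.6 g.

20.6 g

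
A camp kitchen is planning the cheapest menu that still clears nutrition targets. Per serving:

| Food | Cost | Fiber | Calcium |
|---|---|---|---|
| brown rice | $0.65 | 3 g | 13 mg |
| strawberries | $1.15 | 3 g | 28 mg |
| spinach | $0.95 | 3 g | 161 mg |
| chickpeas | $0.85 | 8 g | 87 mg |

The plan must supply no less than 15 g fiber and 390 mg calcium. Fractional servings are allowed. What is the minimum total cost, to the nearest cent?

$2.71

Two binding constraints pin down two serving amounts, so the optimal mix uses at most two foods. The candidates are each food alone (scaled to the tighter of fiber/calcium) and each pair with both constraints tight.
brown rice only: max(15/3, 390/13) = 30 servings → $19.50.
strawberries only: max(15/3, 390/28) = 13.93 servings → $16.02.
spinach only: max(15/3, 390/161) = 5 servings → $4.75.
chickpeas only: max(15/8, 390/87) = 4.483 servings → $3.81.
brown rice + strawberries: intersection lies outside the first quadrant.
brown rice + spinach with both tight: 2.804 servings and 2.196 servings → $3.91.
brown rice + chickpeas: intersection lies outside the first quadrant.
strawberries + spinach with both tight: 3.12 servings and 1.88 servings → $5.37.
strawberries + chickpeas with both targets exact would need a negative amount; discard.
spinach + chickpeas with both tight: 1.767 servings and 1.212 servings → $2.71.
So the least-cost plan costs $2.71.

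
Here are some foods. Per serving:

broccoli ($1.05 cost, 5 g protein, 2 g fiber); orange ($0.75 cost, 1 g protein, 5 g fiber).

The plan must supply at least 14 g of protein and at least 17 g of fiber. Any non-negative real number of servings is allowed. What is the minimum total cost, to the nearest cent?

$4.28

For a min-cost LP with two ≥-constraints, a basic feasible solution has at most two positive variables.
broccoli only: max(14/5, 17/2) = 8.5 servings → $8.93.
orange only: max(14/1, 17/5) = 14 servings → $10.50.
broccoli + orange with both tight: 2.304 servings and 2.478 servings → $4.28.
So the least-cost plan costs $4.28.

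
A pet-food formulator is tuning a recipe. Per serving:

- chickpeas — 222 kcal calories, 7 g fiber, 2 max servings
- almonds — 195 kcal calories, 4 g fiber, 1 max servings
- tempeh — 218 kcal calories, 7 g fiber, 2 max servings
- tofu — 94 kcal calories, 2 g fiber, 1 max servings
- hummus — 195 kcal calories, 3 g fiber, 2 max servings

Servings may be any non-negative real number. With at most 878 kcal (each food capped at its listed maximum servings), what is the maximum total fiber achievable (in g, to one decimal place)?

27.9 g

Fiber per kcal: tempeh 0.03211, chickpeas 0.03153, tofu 0.02128, almonds 0.02051, hummus 0.01538.
Take 2 servings of tempeh: uses 436 kcal, +14.0 g fiber (running total 14.0 g).
Take 1.991 servings of chickpeas: uses 442 kcal, +13.9 g fiber (running total 27.9 g).
Greedy by best ratio exhausts the calories allowance optimally: 27.9 g.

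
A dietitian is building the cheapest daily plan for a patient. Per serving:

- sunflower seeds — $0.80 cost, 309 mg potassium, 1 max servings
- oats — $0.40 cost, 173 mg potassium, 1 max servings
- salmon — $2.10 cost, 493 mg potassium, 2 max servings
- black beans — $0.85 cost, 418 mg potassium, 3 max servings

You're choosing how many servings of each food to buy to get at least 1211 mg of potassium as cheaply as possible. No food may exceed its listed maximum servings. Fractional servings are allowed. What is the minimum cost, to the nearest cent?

$2.46

Cost per mg of potassium: black beans $0.0020, oats $0.0023, sunflower seeds $0.0026, salmon $0.0043.
Take 2.897 servings of black beans: +1211.0 mg potassium for $2.46 (total $2.46, still need 0.0 mg).
Greedy by cheapest-per-mg is optimal for a single linear constraint, so the minimum cost is $2.46.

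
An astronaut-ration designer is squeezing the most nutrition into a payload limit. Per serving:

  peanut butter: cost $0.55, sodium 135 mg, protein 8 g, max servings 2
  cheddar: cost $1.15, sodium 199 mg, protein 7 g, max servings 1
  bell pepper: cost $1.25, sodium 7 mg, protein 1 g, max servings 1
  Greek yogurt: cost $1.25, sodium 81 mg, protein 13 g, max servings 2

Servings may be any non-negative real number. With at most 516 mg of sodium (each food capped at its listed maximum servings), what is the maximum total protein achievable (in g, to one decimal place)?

45.7 g

Protein per mg sodium: Greek yogurt 0.1605, bell pepper 0.1429, peanut butter 0.05926, cheddar 0.03518.
Take 2 servings of Greek yogurt: uses 162 mg sodium, +26.0 g protein (running total 26.0 g).
Take 1 serving of bell pepper: uses 7 mg sodium, +1.0 g protein (running total 27.0 g).
Take 2 servings of peanut butter: uses 270 mg sodium, +16.0 g protein (running total 43.0 g).
Take 0.3869 servings of cheddar: uses 77 mg sodium, +2.7 g protein (running total 45.7 g).
Greedy by best ratio exhausts the sodium allowance optimally: 45.7 g.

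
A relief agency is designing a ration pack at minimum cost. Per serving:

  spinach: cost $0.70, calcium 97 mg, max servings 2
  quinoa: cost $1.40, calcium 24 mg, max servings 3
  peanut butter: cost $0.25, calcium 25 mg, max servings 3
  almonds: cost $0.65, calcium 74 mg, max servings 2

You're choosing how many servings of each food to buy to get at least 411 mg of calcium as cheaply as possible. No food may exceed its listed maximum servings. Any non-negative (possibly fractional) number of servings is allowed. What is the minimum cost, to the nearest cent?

Cost per mg of calcium: spinach $0.0072, almonds $0.0088, peanut butter $0.0100, quinoa $0.0583.
Take 2 servings of spinach: +194.0 mg calcium for $1.40 (total $1.40, still need 217.0 mg).
Take 2 servings of almonds: +148.0 mg calcium for $1.30 (total $2.70, still need 69.0 mg).
Take 2.76 servings of peanut butter: +69.0 mg calcium for $0.69 (total $3.39, still need 0.0 mg).
Filling from the cheapest source first is optimal under one linear minimum: $3.39.

$3.39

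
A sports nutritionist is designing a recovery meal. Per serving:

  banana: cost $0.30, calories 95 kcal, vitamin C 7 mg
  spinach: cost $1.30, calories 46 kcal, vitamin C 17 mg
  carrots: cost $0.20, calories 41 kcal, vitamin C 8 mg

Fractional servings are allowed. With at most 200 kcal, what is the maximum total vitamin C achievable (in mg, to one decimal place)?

73.9 mg

Vitamin C per kcal: spinach 0.3696, carrots 0.1951, banana 0.07368.
With no serving limits, spend the whole calories allowance on spinach: 200 kcal / 46 kcal × 17 mg = 73.9 mg.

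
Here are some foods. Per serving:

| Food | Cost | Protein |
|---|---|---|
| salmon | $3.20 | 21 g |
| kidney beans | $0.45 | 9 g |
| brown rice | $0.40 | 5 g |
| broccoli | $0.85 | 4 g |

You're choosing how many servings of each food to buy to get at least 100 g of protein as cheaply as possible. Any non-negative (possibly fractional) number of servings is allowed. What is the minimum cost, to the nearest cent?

Cost per g of protein: kidney beans $0.0500, brown rice $0.0800, salmon $0.1524, broccoli $0.2125.
With no serving limits, use only kidney beans: 100 g / 9 g = 11.11 servings × $0.45 = $5.00.

$5.00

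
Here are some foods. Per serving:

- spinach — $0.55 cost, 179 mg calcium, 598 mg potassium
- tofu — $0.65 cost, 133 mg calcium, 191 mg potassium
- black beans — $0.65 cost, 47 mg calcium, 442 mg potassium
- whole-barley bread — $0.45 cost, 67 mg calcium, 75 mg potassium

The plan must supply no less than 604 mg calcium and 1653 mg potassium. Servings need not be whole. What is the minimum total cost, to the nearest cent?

At the optimum either one food covers both requirements or two foods hit both targets exactly; no other combination can be cheaper.
spinach only: max(604/179, 1653/598) = 3.374 servings → $1.86.
tofu only: max(604/133, 1653/191) = 8.654 servings → $5.63.
black beans only: max(604/47, 1653/442) = 12.85 servings → $8.35.
whole-barley bread only: max(604/67, 1653/75) = 22.04 servings → $9.92.
spinach + tofu with both tight: 2.304 servings and 1.44 servings → $2.20.
spinach + black beans: intersection lies outside the first quadrant.
spinach + whole-barley bread with both tight: 2.457 servings and 2.451 servings → $2.45.
tofu + black beans with both tight: 3.8 servings and 2.098 servings → $3.83.
tofu + whole-barley bread: the both-tight solution has a negative serving — not a feasible corner.
black beans + whole-barley bread with both tight: 2.509 servings and 7.255 servings → $4.90.
Cheapest feasible corner: $1.86.

$1.86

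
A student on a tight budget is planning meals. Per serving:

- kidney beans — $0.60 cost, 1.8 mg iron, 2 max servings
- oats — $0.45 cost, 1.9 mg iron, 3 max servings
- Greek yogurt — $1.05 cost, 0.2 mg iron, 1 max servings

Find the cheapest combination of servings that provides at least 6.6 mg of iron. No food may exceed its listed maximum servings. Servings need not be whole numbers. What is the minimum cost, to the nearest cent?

$1.65

Cost per mg of iron: oats $0.2368, kidney beans $0.3333, Greek yogurt $5.2500.
Take 3 servings of oats: +5.7 mg iron for $1.35 (total $1.35, still need 0.9 mg).
Take 0.5 servings of kidney beans: +0.9 mg iron for $0.30 (total $1.65, still need 0.0 mg).
Greedy by cheapest-per-mg is optimal for a single linear constraint, so the minimum cost is $1.65.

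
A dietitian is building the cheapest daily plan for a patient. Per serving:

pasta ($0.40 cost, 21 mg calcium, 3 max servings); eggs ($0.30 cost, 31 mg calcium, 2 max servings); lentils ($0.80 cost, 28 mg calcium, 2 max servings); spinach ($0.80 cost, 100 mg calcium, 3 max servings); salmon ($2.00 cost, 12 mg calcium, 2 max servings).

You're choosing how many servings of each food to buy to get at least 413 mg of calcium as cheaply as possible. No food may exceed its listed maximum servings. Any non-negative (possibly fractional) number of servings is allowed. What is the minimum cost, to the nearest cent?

$3.97

Cost per mg of calcium: spinach $0.0080, eggs $0.0097, pasta $0.0190, lentils $0.0286, salmon $0.1667.
Take 3 servings of spinach: +300.0 mg calcium for $2.40 (total $2.40, still need 113.0 mg).
Take 2 servings of eggs: +62.0 mg calcium for $0.60 (total $3.00, still need 51.0 mg).
Take 2.429 servings of pasta: +51.0 mg calcium for $0.97 (total $3.97, still need 0.0 mg).
Greedy by cheapest-per-mg is optimal for a single linear constraint, so the minimum cost is $3.97.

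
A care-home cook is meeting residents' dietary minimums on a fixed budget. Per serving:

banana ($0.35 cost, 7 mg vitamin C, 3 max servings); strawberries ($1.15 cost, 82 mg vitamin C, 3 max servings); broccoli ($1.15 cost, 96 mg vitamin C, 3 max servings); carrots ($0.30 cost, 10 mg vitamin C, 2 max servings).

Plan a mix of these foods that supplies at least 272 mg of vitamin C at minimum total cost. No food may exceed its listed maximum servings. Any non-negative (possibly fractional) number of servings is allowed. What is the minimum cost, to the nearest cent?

$3.26

Cost per mg of vitamin C: broccoli $0.0120, strawberries $0.0140, carrots $0.0300, banana $0.0500.
Take 2.833 servings of broccoli: +272.0 mg vitamin C for $3.26 (total $3.26, still need 0.0 mg).
Greedy by cheapest-per-mg is optimal for a single linear constraint, so the minimum cost is $3.26.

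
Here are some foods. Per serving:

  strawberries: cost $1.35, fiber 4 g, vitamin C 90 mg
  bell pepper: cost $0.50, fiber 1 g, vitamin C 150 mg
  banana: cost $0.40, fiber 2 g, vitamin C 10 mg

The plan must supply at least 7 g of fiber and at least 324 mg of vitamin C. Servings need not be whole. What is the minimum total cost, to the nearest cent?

$2.00

A basic optimal solution has at most two foods positive. Try each food alone and each pair with both targets met exactly.
strawberries only: max(7/4, 324/90) = 3.6 servings → $4.86.
bell pepper only: max(7/1, 324/150) = 7 servings → $3.50.
banana only: max(7/2, 324/10) = 32.4 servings → $12.96.
strawberries + bell pepper with both tight: 1.424 servings and 1.306 servings → $2.57.
strawberries + banana with both targets exact would need a negative amount; discard.
bell pepper + banana with both tight: 1.993 servings and 2.503 servings → $2.00.
So the least-cost plan costs $2.00.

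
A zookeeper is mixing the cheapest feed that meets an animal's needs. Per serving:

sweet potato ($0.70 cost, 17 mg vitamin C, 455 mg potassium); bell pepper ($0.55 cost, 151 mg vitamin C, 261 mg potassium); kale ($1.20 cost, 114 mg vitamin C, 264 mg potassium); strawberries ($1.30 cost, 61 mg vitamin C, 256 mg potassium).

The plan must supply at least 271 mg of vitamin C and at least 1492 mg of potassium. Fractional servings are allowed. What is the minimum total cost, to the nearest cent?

$2.52

sweet potato only: max(271/17, 1492/455) = 15.94 servings → $11.16.
bell pepper only: max(271/151, 1492/261) = 5.716 servings → $3.14.
kale only: max(271/114, 1492/264) = 5.652 servings → $6.78.
strawberries only: max(271/61, 1492/256) = 5.828 servings → $7.58.
sweet potato + bell pepper with both tight: 2.405 servings and 1.524 servings → $2.52.
sweet potato + kale with both tight: 2.08 servings and 2.067 servings → $3.94.
sweet potato + strawberries with both tight: 0.9245 servings and 4.185 servings → $6.09.
bell pepper + kale with both targets exact would need a negative amount; discard.
bell pepper + strawberries with both targets exact would need a negative amount; discard.
kale + strawberries: the both-tight solution has a negative serving — not a feasible corner.
Cheapest feasible corner: $2.52.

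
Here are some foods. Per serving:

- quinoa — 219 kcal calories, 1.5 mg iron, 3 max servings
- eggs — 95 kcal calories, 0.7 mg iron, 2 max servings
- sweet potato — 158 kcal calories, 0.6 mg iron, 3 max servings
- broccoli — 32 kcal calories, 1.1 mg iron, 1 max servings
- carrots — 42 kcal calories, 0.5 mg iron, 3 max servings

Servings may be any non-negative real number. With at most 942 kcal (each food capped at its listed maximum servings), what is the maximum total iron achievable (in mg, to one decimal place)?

Iron per kcal: broccoli 0.03438, carrots 0.0119, eggs 0.007368, quinoa 0.006849, sweet potato 0.003797.
Take 1 serving of broccoli: uses 32 kcal, +1.1 mg iron (running total 1.1 mg).
Take 3 servings of carrots: uses 126 kcal, +1.5 mg iron (running total 2.6 mg).
Take 2 servings of eggs: uses 190 kcal, +1.4 mg iron (running total 4.0 mg).
Take 2.712 servings of quinoa: uses 594 kcal, +4.1 mg iron (running total 8.1 mg).
Filling greedily by iron-per-kcal is optimal for one linear limit, giving 8.1 mg.

8.1 mg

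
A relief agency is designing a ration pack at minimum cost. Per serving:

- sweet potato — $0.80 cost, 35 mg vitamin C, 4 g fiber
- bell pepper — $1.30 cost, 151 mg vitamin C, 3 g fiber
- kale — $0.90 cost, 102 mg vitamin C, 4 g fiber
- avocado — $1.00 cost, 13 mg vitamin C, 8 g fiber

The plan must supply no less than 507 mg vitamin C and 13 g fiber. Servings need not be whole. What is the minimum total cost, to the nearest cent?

$4.40

The cheapest plan sits at a corner of the feasible region — with two constraints it uses at most two foods.
sweet potato only: max(507/35, 13/4) = 14.49 servings → $11.59.
bell pepper only: max(507/151, 13/3) = 4.333 servings → $5.63.
kale only: max(507/102, 13/4) = 4.971 servings → $4.47.
avocado only: max(507/13, 13/8) = 39 servings → $39.00.
sweet potato + bell pepper with both tight: 0.8858 servings and 3.152 servings → $4.81.
sweet potato + kale: the both-tight solution has a negative serving — not a feasible corner.
sweet potato + avocado: the both-tight solution has a negative serving — not a feasible corner.
bell pepper + kale with both tight: 2.356 servings and 1.483 servings → $4.40.
bell pepper + avocado with both tight: 3.325 servings and 0.3781 servings → $4.70.
kale + avocado: the both-tight solution has a negative serving — not a feasible corner.
Cheapest feasible corner: $4.40.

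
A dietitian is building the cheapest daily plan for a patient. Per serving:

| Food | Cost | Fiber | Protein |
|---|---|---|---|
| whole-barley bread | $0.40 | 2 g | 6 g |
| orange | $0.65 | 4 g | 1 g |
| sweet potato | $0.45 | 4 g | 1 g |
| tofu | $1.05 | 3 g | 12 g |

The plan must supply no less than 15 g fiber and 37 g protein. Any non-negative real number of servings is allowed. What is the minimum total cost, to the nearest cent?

At the optimum either one food covers both requirements or two foods hit both targets exactly; no other combination can be cheaper.
whole-barley bread only: max(15/2, 37/6) = 7.5 servings → $3.00.
orange only: max(15/4, 37/1) = 37 servings → $24.05.
sweet potato only: max(15/4, 37/1) = 37 servings → $16.65.
tofu only: max(15/3, 37/12) = 5 servings → $5.25.
whole-barley bread + orange with both tight: 6.045 servings and 0.7273 servings → $2.89.
whole-barley bread + sweet potato with both tight: 6.045 servings and 0.7273 servings → $2.75.
whole-barley bread + tofu: the both-tight solution has a negative serving — not a feasible corner.
orange + sweet potato (both tight): parallel constraints — no distinct corner.
orange + tofu with both tight: 1.533 servings and 2.956 servings → $4.10.
sweet potato + tofu with both tight: 1.533 servings and 2.956 servings → $3.79.
The minimum over all feasible corners is $2.75.

$2.75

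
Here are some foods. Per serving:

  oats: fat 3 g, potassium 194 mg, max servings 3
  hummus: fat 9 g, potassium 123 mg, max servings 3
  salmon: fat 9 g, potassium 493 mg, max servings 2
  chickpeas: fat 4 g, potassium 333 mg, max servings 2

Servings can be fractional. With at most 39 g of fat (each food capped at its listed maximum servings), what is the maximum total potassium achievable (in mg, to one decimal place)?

Potassium per g fat: chickpeas 83.25, oats 64.67, salmon 54.78, hummus 13.67.
Take 2 servings of chickpeas: uses 8 g fat, +666.0 mg potassium (running total 666.0 mg).
Take 3 servings of oats: uses 9 g fat, +582.0 mg potassium (running total 1248.0 mg).
Take 2 servings of salmon: uses 18 g fat, +986.0 mg potassium (running total 2234.0 mg).
Take 0.4444 servings of hummus: uses 4 g fat, +54.7 mg potassium (running total 2288.7 mg).
Filling greedily by potassium-per-g fat is optimal for one linear limit, giving 2288.7 mg.

2288.7 mg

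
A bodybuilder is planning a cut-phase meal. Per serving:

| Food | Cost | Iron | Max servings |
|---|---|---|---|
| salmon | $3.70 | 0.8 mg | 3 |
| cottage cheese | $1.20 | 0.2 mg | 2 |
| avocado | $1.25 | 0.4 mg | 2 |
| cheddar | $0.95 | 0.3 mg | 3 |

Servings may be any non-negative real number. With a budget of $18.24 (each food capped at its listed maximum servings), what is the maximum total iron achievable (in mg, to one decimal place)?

4.4 mg

Iron per dollar: avocado 0.32, cheddar 0.3158, salmon 0.2162, cottage cheese 0.1667.
Take 2 servings of avocado: spends $2.50, +0.8 mg iron (running total 0.8 mg).
Take 3 servings of cheddar: spends $2.85, +0.9 mg iron (running total 1.7 mg).
Take 3 servings of salmon: spends $11.10, +2.4 mg iron (running total 4.1 mg).
Take 1.492 servings of cottage cheese: spends $1.79, +0.3 mg iron (running total 4.4 mg).
Greedy by best ratio exhausts the cost allowance optimally: 4.4 mg.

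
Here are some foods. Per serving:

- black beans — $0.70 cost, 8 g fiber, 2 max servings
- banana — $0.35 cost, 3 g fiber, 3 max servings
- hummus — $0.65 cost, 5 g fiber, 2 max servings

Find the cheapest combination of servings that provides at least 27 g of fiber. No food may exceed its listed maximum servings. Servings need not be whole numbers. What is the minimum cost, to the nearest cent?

$2.71

Cost per g of fiber: black beans $0.0875, banana $0.1167, hummus $0.1300.
Take 2 servings of black beans: +16.0 g fiber for $1.40 (total $1.40, still need 11.0 g).
Take 3 servings of banana: +9.0 g fiber for $1.05 (total $2.45, still need 2.0 g).
Take 0.4 servings of hummus: +2.0 g fiber for $0.26 (total $2.71, still need 0.0 g).
Greedy by cheapest-per-g is optimal for a single linear constraint, so the minimum cost is $2.71.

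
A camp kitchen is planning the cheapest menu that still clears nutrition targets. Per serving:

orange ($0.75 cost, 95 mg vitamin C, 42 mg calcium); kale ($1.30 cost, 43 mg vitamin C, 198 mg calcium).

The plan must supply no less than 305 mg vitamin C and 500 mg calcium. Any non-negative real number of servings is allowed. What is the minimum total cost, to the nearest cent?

Minimising a linear cost over {vitamin C ≥ 305, calcium ≥ 500, servings ≥ 0} — the optimum is at a vertex, using one or two foods.
orange only: max(305/95, 500/42) = 11.9 servings → $8.93.
kale only: max(305/43, 500/198) = 7.093 servings → $9.22.
orange + kale with both tight: 2.287 servings and 2.04 servings → $4.37.
The minimum over all feasible corners is $4.37.

$4.37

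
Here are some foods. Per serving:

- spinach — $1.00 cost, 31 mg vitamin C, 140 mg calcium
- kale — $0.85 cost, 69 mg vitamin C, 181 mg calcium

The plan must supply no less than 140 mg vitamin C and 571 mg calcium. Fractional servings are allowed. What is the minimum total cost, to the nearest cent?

$2.68

With two linear requirements the optimum uses one or two foods; enumerate the corners.
spinach only: max(140/31, 571/140) = 4.516 servings → $4.52.
kale only: max(140/69, 571/181) = 3.155 servings → $2.68.
spinach + kale with both tight: 3.472 servings and 0.469 servings → $3.87.
So the least-cost plan costs $2.68.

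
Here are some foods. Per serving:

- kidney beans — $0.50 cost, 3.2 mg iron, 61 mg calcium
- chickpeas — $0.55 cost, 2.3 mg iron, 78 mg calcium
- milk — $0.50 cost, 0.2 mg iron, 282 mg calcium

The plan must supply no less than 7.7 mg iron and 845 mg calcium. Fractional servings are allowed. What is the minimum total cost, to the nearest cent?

$2.38

For a min-cost LP with two ≥-constraints, a basic feasible solution has at most two positive variables.
kidney beans only: max(7.7/3.2, 845/61) = 13.85 servings → $6.93.
chickpeas only: max(7.7/2.3, 845/78) = 10.83 servings → $5.96.
milk only: max(7.7/0.2, 845/282) = 38.5 servings → $19.25.
kidney beans + chickpeas with both targets exact would need a negative amount; discard.
kidney beans + milk with both tight: 2.249 servings and 2.51 servings → $2.38.
chickpeas + milk with both tight: 3.163 servings and 2.121 servings → $2.80.
So the least-cost plan costs $2.38.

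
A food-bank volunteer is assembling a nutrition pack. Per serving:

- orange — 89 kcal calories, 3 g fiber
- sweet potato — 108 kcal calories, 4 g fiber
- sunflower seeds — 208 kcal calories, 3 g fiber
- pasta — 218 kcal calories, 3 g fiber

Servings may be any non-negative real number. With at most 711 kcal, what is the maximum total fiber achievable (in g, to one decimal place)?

Fiber per kcal: sweet potato 0.03704, orange 0.03371, sunflower seeds 0.01442, pasta 0.01376.
With no serving limits, spend the whole calories allowance on sweet potato: 711 kcal / 108 kcal × 4 g = 26.3 g.

26.3 g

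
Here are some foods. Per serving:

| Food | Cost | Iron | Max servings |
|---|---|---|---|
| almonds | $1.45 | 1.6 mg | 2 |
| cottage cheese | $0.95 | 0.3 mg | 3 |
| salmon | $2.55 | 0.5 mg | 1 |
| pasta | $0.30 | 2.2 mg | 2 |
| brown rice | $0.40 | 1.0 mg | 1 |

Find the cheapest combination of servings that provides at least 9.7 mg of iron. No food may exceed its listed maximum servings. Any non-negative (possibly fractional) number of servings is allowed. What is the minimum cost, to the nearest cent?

Cost per mg of iron: pasta $0.1364, brown rice $0.4000, almonds $0.9062, cottage cheese $3.1667, salmon $5.1000.
Take 2 servings of pasta: +4.4 mg iron for $0.60 (total $0.60, still need 5.3 mg).
Take 1 serving of brown rice: +1.0 mg iron for $0.40 (total $1.00, still need 4.3 mg).
Take 2 servings of almonds: +3.2 mg iron for $2.90 (total $3.90, still need 1.1 mg).
Take 3 servings of cottage cheese: +0.9 mg iron for $2.85 (total $6.75, still need 0.2 mg).
Take 0.4 servings of salmon: +0.2 mg iron for $1.02 (total $7.77, still need 0.0 mg).
Greedy by cheapest-per-mg is optimal for a single linear constraint, so the minimum cost is $7.77.

$7.77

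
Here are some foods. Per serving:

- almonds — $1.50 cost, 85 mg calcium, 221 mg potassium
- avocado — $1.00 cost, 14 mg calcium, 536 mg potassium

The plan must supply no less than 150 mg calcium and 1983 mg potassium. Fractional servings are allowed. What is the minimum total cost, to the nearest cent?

Check every corner: each single food scaled to meet both minima, and each pair solved so both constraints bind.
almonds only: max(150/85, 1983/221) = 8.973 servings → $13.46.
avocado only: max(150/14, 1983/536) = 10.71 servings → $10.71.
almonds + avocado with both tight: 1.24 servings and 3.189 servings → $5.05.
The minimum over all feasible corners is $5.05.

$5.05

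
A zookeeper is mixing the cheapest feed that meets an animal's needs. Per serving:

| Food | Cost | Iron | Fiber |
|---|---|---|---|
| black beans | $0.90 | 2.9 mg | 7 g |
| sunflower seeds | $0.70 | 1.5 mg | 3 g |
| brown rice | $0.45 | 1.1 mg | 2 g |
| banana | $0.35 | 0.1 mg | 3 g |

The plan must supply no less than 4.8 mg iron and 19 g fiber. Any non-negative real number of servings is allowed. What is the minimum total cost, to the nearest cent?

$2.35

black beans only: max(4.8/2.9, 19/7) = 2.714 servings → $2.44.
sunflower seeds only: max(4.8/1.5, 19/3) = 6.333 servings → $4.43.
brown rice only: max(4.8/1.1, 19/2) = 9.5 servings → $4.28.
banana only: max(4.8/0.1, 19/3) = 48 servings → $16.80.
black beans + sunflower seeds: the both-tight solution has a negative serving — not a feasible corner.
black beans + brown rice with both targets exact would need a negative amount; discard.
black beans + banana with both tight: 1.562 servings and 2.688 servings → $2.35.
sunflower seeds + brown rice: the both-tight solution has a negative serving — not a feasible corner.
sunflower seeds + banana with both tight: 2.976 servings and 3.357 servings → $3.26.
brown rice + banana with both tight: 4.032 servings and 3.645 servings → $3.09.
Cheapest feasible corner: $2.35.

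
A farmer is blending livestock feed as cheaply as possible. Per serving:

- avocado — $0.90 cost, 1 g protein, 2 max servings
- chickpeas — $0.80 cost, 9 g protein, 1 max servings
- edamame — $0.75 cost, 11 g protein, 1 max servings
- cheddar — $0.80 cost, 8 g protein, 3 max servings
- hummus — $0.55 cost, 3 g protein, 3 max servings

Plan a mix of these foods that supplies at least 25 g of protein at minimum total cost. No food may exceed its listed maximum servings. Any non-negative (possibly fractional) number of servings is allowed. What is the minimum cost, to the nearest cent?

Cost per g of protein: edamame $0.0682, chickpeas $0.0889, cheddar $0.1000, hummus $0.1833, avocado $0.9000.
Take 1 serving of edamame: +11.0 g protein for $0.75 (total $0.75, still need 14.0 g).
Take 1 serving of chickpeas: +9.0 g protein for $0.80 (total $1.55, still need 5.0 g).
Take 0.625 servings of cheddar: +5.0 g protein for $0.50 (total $2.05, still need 0.0 g).
Greedy by cheapest-per-g is optimal for a single linear constraint, so the minimum cost is $2.05.

$2.05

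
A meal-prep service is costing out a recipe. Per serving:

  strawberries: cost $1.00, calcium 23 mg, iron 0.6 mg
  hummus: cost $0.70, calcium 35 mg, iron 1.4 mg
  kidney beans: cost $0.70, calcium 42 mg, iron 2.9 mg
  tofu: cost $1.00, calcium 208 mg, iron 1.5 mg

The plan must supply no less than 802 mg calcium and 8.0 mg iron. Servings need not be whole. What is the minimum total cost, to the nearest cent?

This is a tiny linear program; its minimum lies at a vertex of the feasible set. List the vertices and price them.
strawberries only: max(802/23, 8.0/0.6) = 34.87 servings → $34.87.
hummus only: max(802/35, 8.0/1.4) = 22.91 servings → $16.04.
kidney beans only: max(802/42, 8.0/2.9) = 19.1 servings → $13.37.
tofu only: max(802/208, 8.0/1.5) = 5.333 servings → $5.33.
strawberries + hummus with both targets exact would need a negative amount; discard.
strawberries + kidney beans with both targets exact would need a negative amount; discard.
strawberries + tofu with both tight: 5.105 servings and 3.291 servings → $8.40.
hummus + kidney beans: the both-tight solution has a negative serving — not a feasible corner.
hummus + tofu with both tight: 1.931 servings and 3.531 servings → $4.88.
kidney beans + tofu with both tight: 0.8534 servings and 3.683 servings → $4.28.
So the least-cost plan costs $4.28.

$4.28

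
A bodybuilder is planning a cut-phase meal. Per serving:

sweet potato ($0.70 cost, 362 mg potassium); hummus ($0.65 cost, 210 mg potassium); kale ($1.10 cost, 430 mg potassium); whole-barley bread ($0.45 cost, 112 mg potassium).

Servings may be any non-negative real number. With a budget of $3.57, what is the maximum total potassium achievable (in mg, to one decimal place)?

Potassium per dollar: sweet potato 517.1, kale 390.9, hummus 323.1, whole-barley bread 248.9.
With no serving limits, spend the whole cost allowance on sweet potato: $3.57 / $0.70 × 362 mg = 1846.2 mg.

1846.2 mg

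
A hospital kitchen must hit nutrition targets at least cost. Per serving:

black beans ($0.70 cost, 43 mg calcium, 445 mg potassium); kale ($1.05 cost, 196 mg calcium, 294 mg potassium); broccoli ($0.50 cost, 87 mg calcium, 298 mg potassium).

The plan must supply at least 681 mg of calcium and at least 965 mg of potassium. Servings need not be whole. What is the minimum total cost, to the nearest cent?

With two linear requirements the optimum uses one or two foods; enumerate the corners.
black beans only: max(681/43, 965/445) = 15.84 servings → $11.09.
kale only: max(681/196, 965/294) = 3.474 servings → $3.65.
broccoli only: max(681/87, 965/298) = 7.828 servings → $3.91.
black beans + kale: the both-tight solution has a negative serving — not a feasible corner.
black beans + broccoli: the both-tight solution has a negative serving — not a feasible corner.
kale + broccoli with both targets exact would need a negative amount; discard.
The minimum over all feasible corners is $3.65.

$3.65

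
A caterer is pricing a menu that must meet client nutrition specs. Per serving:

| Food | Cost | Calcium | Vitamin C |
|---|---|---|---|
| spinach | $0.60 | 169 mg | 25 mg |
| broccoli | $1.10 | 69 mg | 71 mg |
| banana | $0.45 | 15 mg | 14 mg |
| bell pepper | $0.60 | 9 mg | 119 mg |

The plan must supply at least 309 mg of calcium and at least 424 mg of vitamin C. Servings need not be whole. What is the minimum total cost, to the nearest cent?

$2.92

At the optimum either one food covers both requirements or two foods hit both targets exactly; no other combination can be cheaper.
spinach only: max(309/169, 424/25) = 16.96 servings → $10.18.
broccoli only: max(309/69, 424/71) = 5.972 servings → $6.57.
banana only: max(309/15, 424/14) = 30.29 servings → $13.63.
bell pepper only: max(309/9, 424/119) = 34.33 servings → $20.60.
spinach + broccoli: intersection lies outside the first quadrant.
spinach + banana: the both-tight solution has a negative serving — not a feasible corner.
spinach + bell pepper with both tight: 1.657 servings and 3.215 servings → $2.92.
broccoli + banana with both targets exact would need a negative amount; discard.
broccoli + bell pepper with both tight: 4.352 servings and 0.9663 servings → $5.37.
banana + bell pepper with both tight: 19.86 servings and 1.226 servings → $9.67.
The minimum over all feasible corners is $2.92.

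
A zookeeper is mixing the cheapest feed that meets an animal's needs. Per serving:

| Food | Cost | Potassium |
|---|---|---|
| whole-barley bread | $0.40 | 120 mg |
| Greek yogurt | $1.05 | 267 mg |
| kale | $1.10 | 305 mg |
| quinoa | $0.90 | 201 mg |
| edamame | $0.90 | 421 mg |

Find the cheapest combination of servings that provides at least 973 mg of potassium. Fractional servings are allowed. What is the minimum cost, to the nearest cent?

Cost per mg of potassium: edamame $0.0021, whole-barley bread $0.0033, kale $0.0036, Greek yogurt $0.0039, quinoa $0.0045.
With no serving limits, use only edamame: 973 mg / 421 mg = 2.311 servings × $0.90 = $2.08.

$2.08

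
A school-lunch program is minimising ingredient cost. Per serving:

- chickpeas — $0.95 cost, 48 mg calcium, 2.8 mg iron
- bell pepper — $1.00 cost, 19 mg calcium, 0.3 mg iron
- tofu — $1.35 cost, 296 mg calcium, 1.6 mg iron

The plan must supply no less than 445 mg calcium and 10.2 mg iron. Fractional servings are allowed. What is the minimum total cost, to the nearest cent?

Minimising a linear cost over {calcium ≥ 445, iron ≥ 10.2, servings ≥ 0} — the optimum is at a vertex, using one or two foods.
chickpeas only: max(445/48, 10.2/2.8) = 9.271 servings → $8.81.
bell pepper only: max(445/19, 10.2/0.3) = 34 servings → $34.00.
tofu only: max(445/296, 10.2/1.6) = 6.375 servings → $8.61.
chickpeas + bell pepper with both tight: 1.554 servings and 19.49 servings → $20.97.
chickpeas + tofu with both tight: 3.068 servings and 1.006 servings → $4.27.
bell pepper + tofu: the both-tight solution has a negative serving — not a feasible corner.
So the least-cost plan costs $4.27.

$4.27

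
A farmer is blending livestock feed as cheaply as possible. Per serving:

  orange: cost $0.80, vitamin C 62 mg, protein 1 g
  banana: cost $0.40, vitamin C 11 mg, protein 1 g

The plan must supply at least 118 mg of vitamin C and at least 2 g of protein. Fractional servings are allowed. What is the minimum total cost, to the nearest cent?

orange only: max(118/62, 2/1) = 2 servings → $1.60.
banana only: max(118/11, 2/1) = 10.73 servings → $4.29.
orange + banana with both tight: 1.882 servings and 0.1176 servings → $1.55.
So the least-cost plan costs $1.55.

$1.55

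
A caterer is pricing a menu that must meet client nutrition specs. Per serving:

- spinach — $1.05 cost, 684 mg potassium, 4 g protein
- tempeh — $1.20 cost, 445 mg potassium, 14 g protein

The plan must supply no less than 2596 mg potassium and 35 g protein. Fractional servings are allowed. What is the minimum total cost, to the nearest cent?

$4.88

spinach only: max(2596/684, 35/4) = 8.75 servings → $9.19.
tempeh only: max(2596/445, 35/14) = 5.834 servings → $7.00.
spinach + tempeh with both tight: 2.664 servings and 1.739 servings → $4.88.
The minimum over all feasible corners is $4.88.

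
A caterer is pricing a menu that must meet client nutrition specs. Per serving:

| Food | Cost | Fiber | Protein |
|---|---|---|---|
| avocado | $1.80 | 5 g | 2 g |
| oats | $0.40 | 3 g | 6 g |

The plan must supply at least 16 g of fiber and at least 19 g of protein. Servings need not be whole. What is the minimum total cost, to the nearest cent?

$2.13

Two binding constraints pin down two serving amounts, so the optimal mix uses at most two foods. The candidates are each food alone (scaled to the tighter of fiber/protein) and each pair with both constraints tight.
avocado only: max(16/5, 19/2) = 9.5 servings → $17.10.
oats only: max(16/3, 19/6) = 5.333 servings → $2.13.
avocado + oats with both tight: 1.625 servings and 2.625 servings → $3.98.
The minimum over all feasible corners is $2.13.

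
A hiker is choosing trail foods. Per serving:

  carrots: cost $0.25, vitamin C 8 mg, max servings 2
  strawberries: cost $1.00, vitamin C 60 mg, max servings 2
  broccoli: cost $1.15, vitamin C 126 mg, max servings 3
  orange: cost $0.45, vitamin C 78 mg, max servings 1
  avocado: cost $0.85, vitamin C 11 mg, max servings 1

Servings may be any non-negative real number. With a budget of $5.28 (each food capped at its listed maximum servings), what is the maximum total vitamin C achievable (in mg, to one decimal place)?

Vitamin C per dollar: orange 173.3, broccoli 109.6, strawberries 60, carrots 32, avocado 12.94.
Take 1 serving of orange: spends $0.45, +78.0 mg vitamin C (running total 78.0 mg).
Take 3 servings of broccoli: spends $3.45, +378.0 mg vitamin C (running total 456.0 mg).
Take 1.38 servings of strawberries: spends $1.38, +82.8 mg vitamin C (running total 538.8 mg).
Greedy by best ratio exhausts the cost allowance optimally: 538.8 mg.

538.8 mg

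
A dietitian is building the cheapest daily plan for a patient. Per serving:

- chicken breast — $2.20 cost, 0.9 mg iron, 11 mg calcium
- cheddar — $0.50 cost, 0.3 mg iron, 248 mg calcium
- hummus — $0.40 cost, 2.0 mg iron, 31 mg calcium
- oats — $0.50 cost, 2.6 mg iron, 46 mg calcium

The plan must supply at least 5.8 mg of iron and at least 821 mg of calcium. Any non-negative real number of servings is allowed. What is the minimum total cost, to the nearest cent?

$2.42

Two binding constraints pin down two serving amounts, so the optimal mix uses at most two foods. The candidates are each food alone (scaled to the tighter of iron/calcium) and each pair with both constraints tight.
chicken breast only: max(5.8/0.9, 821/11) = 74.64 servings → $164.20.
cheddar only: max(5.8/0.3, 821/248) = 19.33 servings → $9.67.
hummus only: max(5.8/2.0, 821/31) = 26.48 servings → $10.59.
oats only: max(5.8/2.6, 821/46) = 17.85 servings → $8.92.
chicken breast + cheddar with both tight: 5.421 servings and 3.07 servings → $13.46.
chicken breast + hummus: the both-tight solution has a negative serving — not a feasible corner.
chicken breast + oats: intersection lies outside the first quadrant.
cheddar + hummus with both tight: 3.004 servings and 2.449 servings → $2.48.
cheddar + oats with both tight: 2.96 servings and 1.889 servings → $2.42.
hummus + oats with both targets exact would need a negative amount; discard.
Cheapest feasible corner: $2.42.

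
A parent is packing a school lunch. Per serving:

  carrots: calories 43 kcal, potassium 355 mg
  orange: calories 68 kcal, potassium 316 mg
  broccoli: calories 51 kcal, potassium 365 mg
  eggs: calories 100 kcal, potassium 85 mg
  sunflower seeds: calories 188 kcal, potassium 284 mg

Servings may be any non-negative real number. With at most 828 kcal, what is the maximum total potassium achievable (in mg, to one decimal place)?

6835.8 mg

Potassium per kcal: carrots 8.256, broccoli 7.157, orange 4.647, sunflower seeds 1.511, eggs 0.85.
With no serving limits, spend the whole calories allowance on carrots: 828 kcal / 43 kcal × 355 mg = 6835.8 mg.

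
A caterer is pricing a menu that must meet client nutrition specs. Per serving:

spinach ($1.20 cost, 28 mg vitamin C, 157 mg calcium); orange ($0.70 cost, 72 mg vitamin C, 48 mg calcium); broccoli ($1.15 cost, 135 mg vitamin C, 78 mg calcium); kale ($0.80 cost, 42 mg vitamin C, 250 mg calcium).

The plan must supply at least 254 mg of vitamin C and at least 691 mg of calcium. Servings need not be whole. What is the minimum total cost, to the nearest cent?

$3.23

Minimising a linear cost over {vitamin C ≥ 254, calcium ≥ 691, servings ≥ 0} — the optimum is at a vertex, using one or two foods.
spinach only: max(254/28, 691/157) = 9.071 servings → $10.89.
orange only: max(254/72, 691/48) = 14.4 servings → $10.08.
broccoli only: max(254/135, 691/78) = 8.859 servings → $10.19.
kale only: max(254/42, 691/250) = 6.048 servings → $4.84.
spinach + orange with both tight: 3.771 servings and 2.061 servings → $5.97.
spinach + broccoli with both tight: 3.865 servings and 1.08 servings → $5.88.
spinach + kale: the both-tight solution has a negative serving — not a feasible corner.
orange + broccoli: the both-tight solution has a negative serving — not a feasible corner.
orange + kale with both tight: 2.157 servings and 2.35 servings → $3.39.
broccoli + kale with both tight: 1.131 servings and 2.411 servings → $3.23.
So the least-cost plan costs $3.23.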